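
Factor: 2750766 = 2^1*3^1*29^1*15809^1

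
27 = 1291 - 1264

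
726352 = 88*8254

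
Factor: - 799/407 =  - 11^( - 1)*17^1*37^( - 1)*47^1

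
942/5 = 942/5 = 188.40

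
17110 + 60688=77798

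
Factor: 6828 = 2^2 *3^1 * 569^1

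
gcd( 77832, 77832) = 77832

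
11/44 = 1/4=0.25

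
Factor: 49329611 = 49329611^1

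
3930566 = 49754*79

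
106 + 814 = 920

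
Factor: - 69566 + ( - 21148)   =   - 2^1*3^1*13^1*1163^1 = -90714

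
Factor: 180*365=2^2*3^2  *5^2*73^1 = 65700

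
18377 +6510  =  24887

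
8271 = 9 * 919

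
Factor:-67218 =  -2^1*3^1*17^1 * 659^1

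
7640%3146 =1348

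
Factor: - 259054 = - 2^1*129527^1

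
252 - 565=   -313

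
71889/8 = 71889/8 = 8986.12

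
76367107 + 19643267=96010374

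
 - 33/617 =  - 1 + 584/617 = - 0.05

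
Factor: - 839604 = -2^2*3^1*  31^1 * 37^1*61^1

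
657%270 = 117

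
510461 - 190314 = 320147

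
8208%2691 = 135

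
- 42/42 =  - 1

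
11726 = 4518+7208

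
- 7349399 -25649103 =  - 32998502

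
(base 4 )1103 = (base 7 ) 146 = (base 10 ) 83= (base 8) 123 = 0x53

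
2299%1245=1054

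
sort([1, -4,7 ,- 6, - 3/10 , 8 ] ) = [ - 6 ,-4, - 3/10 , 1, 7,  8] 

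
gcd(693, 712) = 1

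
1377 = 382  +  995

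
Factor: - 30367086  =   -2^1*3^1 * 5061181^1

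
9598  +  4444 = 14042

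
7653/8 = 956 + 5/8= 956.62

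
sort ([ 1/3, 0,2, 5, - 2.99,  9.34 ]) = [ - 2.99 , 0,1/3, 2, 5,9.34 ] 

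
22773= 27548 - 4775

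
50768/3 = 16922 + 2/3 = 16922.67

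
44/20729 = 44/20729  =  0.00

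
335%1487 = 335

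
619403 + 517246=1136649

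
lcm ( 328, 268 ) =21976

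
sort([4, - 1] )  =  [-1, 4 ]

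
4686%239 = 145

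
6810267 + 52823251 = 59633518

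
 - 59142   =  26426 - 85568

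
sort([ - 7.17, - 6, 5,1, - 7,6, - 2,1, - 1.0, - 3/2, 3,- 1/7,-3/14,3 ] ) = [-7.17, - 7, - 6, - 2, - 3/2 , - 1.0, - 3/14, - 1/7, 1,1,3,3,5,6]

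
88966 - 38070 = 50896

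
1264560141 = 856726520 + 407833621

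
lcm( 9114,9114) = 9114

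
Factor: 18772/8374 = 9386/4187  =  2^1*13^1*19^2*53^( - 1)*79^( - 1)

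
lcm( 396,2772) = 2772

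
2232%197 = 65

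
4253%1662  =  929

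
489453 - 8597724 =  - 8108271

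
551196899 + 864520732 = 1415717631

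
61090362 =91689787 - 30599425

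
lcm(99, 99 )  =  99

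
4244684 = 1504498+2740186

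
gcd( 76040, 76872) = 8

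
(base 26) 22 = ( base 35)1j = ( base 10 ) 54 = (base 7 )105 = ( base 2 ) 110110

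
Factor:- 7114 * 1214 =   -  8636396 = -  2^2*607^1 * 3557^1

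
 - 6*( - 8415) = 50490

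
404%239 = 165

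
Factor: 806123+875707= 1681830 = 2^1*3^3 * 5^1 * 6229^1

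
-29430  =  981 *( - 30)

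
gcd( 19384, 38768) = 19384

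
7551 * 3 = 22653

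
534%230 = 74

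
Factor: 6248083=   103^1*60661^1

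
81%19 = 5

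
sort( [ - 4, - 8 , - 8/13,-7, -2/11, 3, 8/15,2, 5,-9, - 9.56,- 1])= [-9.56,-9,-8, - 7 , - 4,-1, - 8/13, - 2/11 , 8/15,2, 3, 5 ] 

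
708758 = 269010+439748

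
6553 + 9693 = 16246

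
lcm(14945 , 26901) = 134505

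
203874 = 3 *67958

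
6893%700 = 593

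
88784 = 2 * 44392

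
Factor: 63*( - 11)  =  -693=-  3^2*7^1*11^1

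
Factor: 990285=3^1*5^1*107^1*617^1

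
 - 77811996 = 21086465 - 98898461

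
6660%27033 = 6660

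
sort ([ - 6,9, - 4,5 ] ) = [ - 6, - 4,5,9 ] 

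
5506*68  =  374408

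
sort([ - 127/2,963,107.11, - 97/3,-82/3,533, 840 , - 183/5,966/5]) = [ - 127/2, - 183/5, - 97/3, - 82/3, 107.11,  966/5,533,840,963] 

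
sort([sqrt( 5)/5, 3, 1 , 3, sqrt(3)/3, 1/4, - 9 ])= [ - 9, 1/4, sqrt(5 ) /5, sqrt(3)/3,1, 3,3 ]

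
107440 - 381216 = - 273776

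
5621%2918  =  2703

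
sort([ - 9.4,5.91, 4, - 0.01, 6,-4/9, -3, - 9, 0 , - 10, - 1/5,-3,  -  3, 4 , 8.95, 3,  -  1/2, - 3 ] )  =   [-10,  -  9.4, - 9, -3 , - 3,-3,-3, - 1/2, - 4/9,  -  1/5, - 0.01,0 , 3  ,  4, 4,5.91,6, 8.95]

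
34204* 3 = 102612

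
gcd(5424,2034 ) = 678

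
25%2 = 1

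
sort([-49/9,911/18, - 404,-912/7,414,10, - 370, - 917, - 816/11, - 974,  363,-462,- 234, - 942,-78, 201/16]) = [ - 974 ,-942, - 917, - 462, - 404, - 370, - 234, - 912/7, - 78,  -  816/11, - 49/9, 10,201/16, 911/18 , 363, 414] 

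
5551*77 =427427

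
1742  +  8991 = 10733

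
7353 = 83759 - 76406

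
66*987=65142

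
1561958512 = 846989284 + 714969228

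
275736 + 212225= 487961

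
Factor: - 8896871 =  - 173^1*51427^1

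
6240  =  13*480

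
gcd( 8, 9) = 1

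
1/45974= 1/45974 =0.00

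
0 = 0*1180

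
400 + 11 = 411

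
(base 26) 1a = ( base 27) 19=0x24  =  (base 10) 36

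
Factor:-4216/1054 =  - 2^2=-4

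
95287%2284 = 1643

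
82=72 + 10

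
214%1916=214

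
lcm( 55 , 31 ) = 1705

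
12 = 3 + 9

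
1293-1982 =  - 689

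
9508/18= 4754/9 = 528.22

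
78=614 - 536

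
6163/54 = 6163/54 = 114.13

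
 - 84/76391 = -1 + 10901/10913 = -0.00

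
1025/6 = 170 + 5/6 = 170.83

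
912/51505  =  912/51505=0.02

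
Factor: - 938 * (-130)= 2^2* 5^1*7^1*13^1 * 67^1 = 121940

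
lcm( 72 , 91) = 6552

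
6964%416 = 308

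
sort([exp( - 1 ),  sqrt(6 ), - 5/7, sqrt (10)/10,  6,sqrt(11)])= [ - 5/7,sqrt(10 )/10,  exp( - 1), sqrt(6 ),sqrt( 11),6 ]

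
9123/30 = 3041/10= 304.10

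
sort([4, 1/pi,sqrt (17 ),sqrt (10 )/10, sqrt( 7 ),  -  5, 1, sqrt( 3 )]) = [ - 5,sqrt( 10 ) /10, 1/pi, 1,sqrt(3), sqrt(7),4, sqrt(17)]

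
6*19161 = 114966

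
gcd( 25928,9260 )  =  1852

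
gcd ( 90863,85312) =1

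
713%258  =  197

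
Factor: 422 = 2^1*211^1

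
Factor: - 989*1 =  - 989 = - 23^1* 43^1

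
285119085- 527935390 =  - 242816305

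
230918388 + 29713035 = 260631423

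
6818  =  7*974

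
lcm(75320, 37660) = 75320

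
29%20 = 9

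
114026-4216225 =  - 4102199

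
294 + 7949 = 8243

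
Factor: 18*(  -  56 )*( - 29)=2^4 * 3^2*7^1 * 29^1=29232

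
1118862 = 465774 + 653088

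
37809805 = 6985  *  5413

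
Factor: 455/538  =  2^( - 1 )*5^1* 7^1*13^1* 269^( - 1)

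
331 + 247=578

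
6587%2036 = 479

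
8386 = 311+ 8075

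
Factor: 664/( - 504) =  - 3^( - 2 )*7^( - 1 )*83^1 = - 83/63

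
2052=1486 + 566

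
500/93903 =500/93903 = 0.01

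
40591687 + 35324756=75916443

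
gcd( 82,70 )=2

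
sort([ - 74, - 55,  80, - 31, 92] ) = [ - 74, - 55, - 31, 80, 92 ] 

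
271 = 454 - 183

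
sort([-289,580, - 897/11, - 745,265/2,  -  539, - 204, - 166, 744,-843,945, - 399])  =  [ - 843, - 745 , - 539,-399,  -  289, - 204,-166,-897/11,  265/2, 580, 744 , 945 ] 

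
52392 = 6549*8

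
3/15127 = 3/15127 = 0.00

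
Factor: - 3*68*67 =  - 13668 = - 2^2*3^1*17^1*67^1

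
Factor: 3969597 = 3^1*1323199^1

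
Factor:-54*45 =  - 2^1*3^5 * 5^1 = - 2430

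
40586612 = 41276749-690137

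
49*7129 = 349321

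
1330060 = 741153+588907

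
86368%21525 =268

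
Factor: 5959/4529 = 7^( - 1) * 59^1*101^1*647^ ( -1)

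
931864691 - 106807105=825057586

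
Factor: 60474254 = 2^1*43^1*89^1*7901^1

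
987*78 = 76986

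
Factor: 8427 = 3^1*53^2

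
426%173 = 80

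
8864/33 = 8864/33  =  268.61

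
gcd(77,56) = 7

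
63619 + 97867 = 161486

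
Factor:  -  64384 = -2^7*503^1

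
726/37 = 726/37 = 19.62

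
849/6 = 283/2 = 141.50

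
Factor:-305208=  -  2^3 * 3^5 * 157^1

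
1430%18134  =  1430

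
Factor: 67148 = 2^2*16787^1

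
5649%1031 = 494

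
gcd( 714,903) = 21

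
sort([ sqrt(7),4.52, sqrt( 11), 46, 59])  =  [ sqrt(7 ), sqrt(11), 4.52, 46, 59]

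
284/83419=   284/83419 = 0.00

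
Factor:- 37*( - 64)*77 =182336  =  2^6*7^1 * 11^1 * 37^1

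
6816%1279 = 421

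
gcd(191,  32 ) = 1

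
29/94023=29/94023= 0.00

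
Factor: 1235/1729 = 5/7 = 5^1*7^( - 1)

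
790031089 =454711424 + 335319665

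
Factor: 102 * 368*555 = 2^5* 3^2*5^1*17^1*23^1*37^1=20832480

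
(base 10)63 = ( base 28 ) 27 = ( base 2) 111111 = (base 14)47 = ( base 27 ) 29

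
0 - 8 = -8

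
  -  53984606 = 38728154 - 92712760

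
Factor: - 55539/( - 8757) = 3^1*7^( - 1 )*11^2*17^1 * 139^ (-1 ) = 6171/973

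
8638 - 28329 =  - 19691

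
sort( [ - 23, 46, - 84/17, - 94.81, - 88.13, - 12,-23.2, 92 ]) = [ - 94.81, - 88.13,-23.2 ,  -  23, - 12,  -  84/17,46, 92 ] 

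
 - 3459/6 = - 577 + 1/2=-576.50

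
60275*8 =482200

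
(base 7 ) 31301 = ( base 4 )1320032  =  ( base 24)d8e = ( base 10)7694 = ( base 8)17016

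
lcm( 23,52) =1196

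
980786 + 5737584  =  6718370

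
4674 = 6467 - 1793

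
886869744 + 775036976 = 1661906720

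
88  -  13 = 75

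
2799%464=15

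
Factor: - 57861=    -3^3 * 2143^1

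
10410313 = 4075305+6335008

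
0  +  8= 8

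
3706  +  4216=7922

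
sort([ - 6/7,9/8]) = [ -6/7,9/8]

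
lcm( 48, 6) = 48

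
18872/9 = 18872/9=2096.89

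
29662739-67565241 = -37902502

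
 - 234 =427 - 661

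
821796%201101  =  17392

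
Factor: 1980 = 2^2*3^2*5^1 *11^1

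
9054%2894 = 372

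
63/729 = 7/81  =  0.09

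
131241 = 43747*3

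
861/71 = 12 + 9/71 = 12.13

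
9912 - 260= 9652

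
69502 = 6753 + 62749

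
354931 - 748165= - 393234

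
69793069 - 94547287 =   -  24754218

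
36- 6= 30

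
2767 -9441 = - 6674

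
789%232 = 93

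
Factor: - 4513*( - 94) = 2^1*47^1*4513^1 = 424222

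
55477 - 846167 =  - 790690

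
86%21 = 2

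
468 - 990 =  - 522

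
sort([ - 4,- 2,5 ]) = [ - 4,-2, 5 ] 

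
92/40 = 23/10 = 2.30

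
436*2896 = 1262656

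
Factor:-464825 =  - 5^2*18593^1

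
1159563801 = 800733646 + 358830155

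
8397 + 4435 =12832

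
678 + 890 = 1568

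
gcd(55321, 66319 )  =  1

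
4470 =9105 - 4635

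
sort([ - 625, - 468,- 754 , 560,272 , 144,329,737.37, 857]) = [ - 754, - 625,- 468,144,272,329,560, 737.37,857 ] 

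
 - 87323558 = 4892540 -92216098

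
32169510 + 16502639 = 48672149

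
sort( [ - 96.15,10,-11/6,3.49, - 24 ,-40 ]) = [ - 96.15, - 40, - 24, - 11/6, 3.49, 10]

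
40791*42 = 1713222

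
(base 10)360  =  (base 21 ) h3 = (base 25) ea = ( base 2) 101101000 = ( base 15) 190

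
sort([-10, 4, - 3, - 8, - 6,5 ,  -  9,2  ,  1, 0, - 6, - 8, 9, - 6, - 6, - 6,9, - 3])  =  [ - 10, - 9, - 8, - 8,  -  6, - 6, - 6,-6 , - 6, - 3, - 3,0, 1, 2, 4, 5,9,9]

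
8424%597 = 66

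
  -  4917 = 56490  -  61407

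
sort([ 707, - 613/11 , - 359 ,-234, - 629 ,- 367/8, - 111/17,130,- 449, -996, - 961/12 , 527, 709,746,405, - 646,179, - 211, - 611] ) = [- 996, - 646, - 629, - 611,  -  449,- 359, - 234,-211,-961/12, - 613/11, - 367/8, - 111/17 , 130, 179, 405, 527 , 707, 709 , 746]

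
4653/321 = 14 + 53/107 = 14.50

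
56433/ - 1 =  - 56433/1 = - 56433.00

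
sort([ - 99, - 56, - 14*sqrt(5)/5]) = [ - 99,-56,-14*sqrt ( 5)/5]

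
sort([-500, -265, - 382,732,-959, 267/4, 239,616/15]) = [  -  959, - 500, - 382, - 265, 616/15,267/4,239, 732 ] 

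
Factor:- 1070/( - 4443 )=2^1 * 3^( - 1)*5^1* 107^1*1481^( - 1) 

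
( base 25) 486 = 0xa92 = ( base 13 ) 1302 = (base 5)41311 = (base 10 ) 2706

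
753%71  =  43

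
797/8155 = 797/8155= 0.10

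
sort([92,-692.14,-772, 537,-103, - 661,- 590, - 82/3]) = [ -772,  -  692.14,-661,-590 , - 103, - 82/3,92,537 ] 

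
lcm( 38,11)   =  418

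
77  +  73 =150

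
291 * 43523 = 12665193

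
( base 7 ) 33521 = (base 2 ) 10000100101100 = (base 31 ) 8pt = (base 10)8492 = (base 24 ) EHK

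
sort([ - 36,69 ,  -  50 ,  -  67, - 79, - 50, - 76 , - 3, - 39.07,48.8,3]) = [  -  79, - 76, - 67,-50, - 50, - 39.07 , - 36, - 3, 3 , 48.8, 69]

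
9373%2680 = 1333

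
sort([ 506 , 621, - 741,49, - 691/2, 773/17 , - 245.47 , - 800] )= [ - 800, - 741, - 691/2, - 245.47, 773/17,49,506, 621] 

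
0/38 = 0 = 0.00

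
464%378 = 86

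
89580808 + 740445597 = 830026405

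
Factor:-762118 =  - 2^1*7^1*54437^1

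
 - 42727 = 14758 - 57485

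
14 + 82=96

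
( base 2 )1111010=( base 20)62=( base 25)4m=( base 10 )122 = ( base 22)5c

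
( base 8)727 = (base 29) g7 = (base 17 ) 1ac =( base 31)f6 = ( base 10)471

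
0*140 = 0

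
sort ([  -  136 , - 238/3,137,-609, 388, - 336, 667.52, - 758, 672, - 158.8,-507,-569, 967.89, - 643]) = [ - 758 ,- 643,  -  609, - 569,  -  507, - 336, - 158.8, - 136,- 238/3, 137 , 388,  667.52,  672,967.89]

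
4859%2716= 2143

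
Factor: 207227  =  207227^1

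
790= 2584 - 1794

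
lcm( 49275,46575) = 3399975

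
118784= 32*3712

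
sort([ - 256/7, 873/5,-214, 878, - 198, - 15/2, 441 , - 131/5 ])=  [  -  214, - 198, - 256/7,-131/5, - 15/2,873/5, 441,878] 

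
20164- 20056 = 108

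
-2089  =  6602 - 8691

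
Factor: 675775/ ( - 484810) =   -  2^( - 1 )*5^1*27031^1*48481^(  -  1)=-135155/96962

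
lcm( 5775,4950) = 34650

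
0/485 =0 =0.00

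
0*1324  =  0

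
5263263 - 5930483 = - 667220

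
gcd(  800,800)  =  800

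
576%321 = 255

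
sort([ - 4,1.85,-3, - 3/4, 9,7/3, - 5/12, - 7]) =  [ - 7, -4,  -  3, - 3/4, - 5/12, 1.85,7/3,9 ] 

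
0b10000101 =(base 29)4h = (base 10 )133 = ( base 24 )5d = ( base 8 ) 205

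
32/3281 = 32/3281 = 0.01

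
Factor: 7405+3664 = 11069 = 11069^1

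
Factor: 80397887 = 7351^1*10937^1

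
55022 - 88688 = - 33666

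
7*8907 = 62349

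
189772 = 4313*44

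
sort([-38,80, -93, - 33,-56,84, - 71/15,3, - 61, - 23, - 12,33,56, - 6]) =[ - 93, - 61, - 56, -38, - 33 , - 23, - 12, -6, - 71/15,3,33, 56, 80,84 ]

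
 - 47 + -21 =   -  68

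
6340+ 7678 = 14018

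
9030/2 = 4515 = 4515.00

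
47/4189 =47/4189 = 0.01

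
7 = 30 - 23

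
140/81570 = 14/8157 = 0.00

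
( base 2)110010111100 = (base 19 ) 90b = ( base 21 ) 785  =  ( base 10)3260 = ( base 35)2N5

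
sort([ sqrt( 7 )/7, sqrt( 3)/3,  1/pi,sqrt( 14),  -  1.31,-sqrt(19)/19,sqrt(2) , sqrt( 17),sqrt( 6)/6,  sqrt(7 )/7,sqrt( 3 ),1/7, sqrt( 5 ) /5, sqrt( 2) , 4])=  [ - 1.31, - sqrt(19)/19,  1/7,  1/pi,  sqrt(7)/7,sqrt(7)/7,sqrt(6)/6,sqrt(5 ) /5, sqrt( 3 ) /3,sqrt( 2),sqrt( 2),sqrt(3), sqrt( 14), 4,sqrt( 17 ) ]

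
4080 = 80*51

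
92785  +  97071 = 189856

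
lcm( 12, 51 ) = 204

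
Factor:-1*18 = - 18= -2^1*3^2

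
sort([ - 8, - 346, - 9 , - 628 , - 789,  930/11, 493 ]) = [-789 ,-628,  -  346, - 9, -8, 930/11, 493]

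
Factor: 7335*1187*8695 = 75704278275 = 3^2 * 5^2*37^1*47^1 *163^1*1187^1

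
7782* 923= 7182786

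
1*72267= 72267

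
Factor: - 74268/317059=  -2^2*3^2*139^( - 1 )*2063^1*2281^(-1) 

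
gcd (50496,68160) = 192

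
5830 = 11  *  530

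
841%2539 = 841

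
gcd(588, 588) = 588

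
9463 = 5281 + 4182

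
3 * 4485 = 13455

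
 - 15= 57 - 72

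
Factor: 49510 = 2^1 * 5^1*4951^1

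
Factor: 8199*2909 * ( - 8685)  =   - 3^4*5^1*193^1*911^1*2909^1 = - 207144988335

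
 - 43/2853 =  - 43/2853  =  - 0.02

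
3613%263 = 194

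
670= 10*67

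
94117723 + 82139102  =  176256825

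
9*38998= 350982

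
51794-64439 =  - 12645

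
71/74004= 71/74004 = 0.00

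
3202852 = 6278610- 3075758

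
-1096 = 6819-7915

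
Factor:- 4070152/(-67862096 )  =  508769/8482762 = 2^( - 1)*17^ (-1)*41^1*347^(-1) * 719^( -1 ) * 12409^1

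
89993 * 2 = 179986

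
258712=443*584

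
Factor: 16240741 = 11^2*79^1*1699^1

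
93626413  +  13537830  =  107164243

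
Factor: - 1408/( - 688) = 2^3*11^1*43^(-1) = 88/43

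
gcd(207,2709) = 9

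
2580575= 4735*545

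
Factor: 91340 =2^2*5^1*4567^1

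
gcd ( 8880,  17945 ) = 185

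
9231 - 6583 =2648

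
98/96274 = 49/48137 = 0.00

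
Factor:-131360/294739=- 2^5*5^1*359^ ( - 1) = - 160/359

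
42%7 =0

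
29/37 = 29/37 = 0.78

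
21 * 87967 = 1847307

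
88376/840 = 105 + 22/105= 105.21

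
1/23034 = 1/23034 = 0.00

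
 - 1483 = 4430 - 5913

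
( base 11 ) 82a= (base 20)2A0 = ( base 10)1000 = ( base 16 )3E8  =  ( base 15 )46a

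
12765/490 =26 + 5/98 = 26.05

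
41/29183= 41/29183 = 0.00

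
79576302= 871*91362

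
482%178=126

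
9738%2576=2010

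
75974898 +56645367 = 132620265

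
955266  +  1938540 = 2893806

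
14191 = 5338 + 8853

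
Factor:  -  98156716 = - 2^2* 7^1*3505597^1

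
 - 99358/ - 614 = 49679/307=161.82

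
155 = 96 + 59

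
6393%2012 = 357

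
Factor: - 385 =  - 5^1*7^1*11^1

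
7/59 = 7/59=0.12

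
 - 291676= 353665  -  645341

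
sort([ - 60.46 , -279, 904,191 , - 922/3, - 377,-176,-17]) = [ - 377, - 922/3,-279,-176, - 60.46,-17,191,904]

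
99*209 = 20691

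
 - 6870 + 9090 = 2220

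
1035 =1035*1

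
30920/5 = 6184 = 6184.00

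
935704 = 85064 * 11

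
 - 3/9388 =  - 3/9388 = - 0.00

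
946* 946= 894916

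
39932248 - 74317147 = -34384899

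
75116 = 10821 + 64295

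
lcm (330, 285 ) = 6270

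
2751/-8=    - 344 + 1/8 = -343.88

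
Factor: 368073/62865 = 5^( - 1)*11^(  -  1)*127^(  -  1 )*40897^1 = 40897/6985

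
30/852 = 5/142 =0.04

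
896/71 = 12  +  44/71 = 12.62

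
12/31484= 3/7871 = 0.00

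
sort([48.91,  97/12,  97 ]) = [ 97/12,48.91, 97]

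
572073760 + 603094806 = 1175168566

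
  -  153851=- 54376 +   -  99475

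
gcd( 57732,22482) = 6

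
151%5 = 1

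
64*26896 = 1721344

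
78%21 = 15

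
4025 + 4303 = 8328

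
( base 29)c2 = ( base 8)536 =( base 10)350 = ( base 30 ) BK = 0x15E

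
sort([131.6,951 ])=[ 131.6,951 ] 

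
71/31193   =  71/31193 = 0.00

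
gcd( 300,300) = 300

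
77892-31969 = 45923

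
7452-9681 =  - 2229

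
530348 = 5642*94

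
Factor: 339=3^1*113^1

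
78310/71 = 78310/71= 1102.96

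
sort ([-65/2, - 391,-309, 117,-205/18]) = [ - 391, - 309,-65/2, - 205/18, 117] 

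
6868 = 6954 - 86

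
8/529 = 8/529 = 0.02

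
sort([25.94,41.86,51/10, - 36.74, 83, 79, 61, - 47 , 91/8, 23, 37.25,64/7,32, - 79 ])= [ - 79,-47, - 36.74 , 51/10 , 64/7,91/8, 23, 25.94, 32, 37.25, 41.86,61, 79, 83]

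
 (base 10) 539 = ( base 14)2a7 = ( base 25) LE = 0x21b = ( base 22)12B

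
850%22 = 14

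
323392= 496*652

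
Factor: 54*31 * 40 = 2^4*3^3*5^1*31^1 =66960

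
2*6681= 13362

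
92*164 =15088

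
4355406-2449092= 1906314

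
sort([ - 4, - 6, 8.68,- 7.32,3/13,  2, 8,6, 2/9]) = [ - 7.32, - 6,-4 , 2/9,  3/13, 2,6,  8, 8.68]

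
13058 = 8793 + 4265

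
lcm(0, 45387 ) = 0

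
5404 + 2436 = 7840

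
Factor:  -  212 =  - 2^2*53^1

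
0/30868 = 0= 0.00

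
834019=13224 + 820795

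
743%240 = 23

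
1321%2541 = 1321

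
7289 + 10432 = 17721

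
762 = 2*381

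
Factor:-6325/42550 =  - 11/74  =  - 2^( - 1)*11^1*37^( - 1 ) 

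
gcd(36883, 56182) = 7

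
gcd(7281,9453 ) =3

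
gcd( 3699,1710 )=9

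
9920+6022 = 15942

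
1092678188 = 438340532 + 654337656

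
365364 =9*40596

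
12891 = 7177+5714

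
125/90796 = 125/90796 = 0.00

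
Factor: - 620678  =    -  2^1 * 23^1*103^1*131^1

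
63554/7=9079 + 1/7  =  9079.14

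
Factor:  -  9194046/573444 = - 2^ (- 1 )*3^( - 1)*17^( - 1 ) * 47^1 * 937^(-1 )*32603^1 = - 1532341/95574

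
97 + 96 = 193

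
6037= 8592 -2555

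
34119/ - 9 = -3791/1  =  - 3791.00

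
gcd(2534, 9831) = 1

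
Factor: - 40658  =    -  2^1*29^1*701^1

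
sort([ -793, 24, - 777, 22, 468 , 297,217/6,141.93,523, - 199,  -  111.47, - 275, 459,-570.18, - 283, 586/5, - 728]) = [ - 793, - 777, - 728, - 570.18, - 283, - 275,- 199, - 111.47 , 22,  24, 217/6,586/5, 141.93,297, 459,468, 523] 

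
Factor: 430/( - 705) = - 86/141= - 2^1*3^(-1)*43^1*47^ (-1)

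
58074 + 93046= 151120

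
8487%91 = 24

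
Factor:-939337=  - 7^1*134191^1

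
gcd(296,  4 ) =4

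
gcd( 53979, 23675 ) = 947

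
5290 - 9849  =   - 4559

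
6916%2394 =2128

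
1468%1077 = 391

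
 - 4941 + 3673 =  - 1268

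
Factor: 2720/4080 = 2/3 = 2^1*3^ ( - 1)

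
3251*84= 273084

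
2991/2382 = 1 + 203/794 = 1.26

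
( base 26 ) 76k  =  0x132c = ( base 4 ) 1030230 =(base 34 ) 48C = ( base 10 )4908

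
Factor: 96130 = 2^1*5^1* 9613^1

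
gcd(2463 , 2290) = 1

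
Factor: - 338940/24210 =  -  14=- 2^1*7^1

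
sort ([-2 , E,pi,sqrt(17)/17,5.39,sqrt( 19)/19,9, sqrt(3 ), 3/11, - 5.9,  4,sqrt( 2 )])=[ - 5.9, -2,sqrt(19)/19,sqrt( 17)/17,3/11, sqrt ( 2),sqrt (3 ),E,pi, 4, 5.39,9]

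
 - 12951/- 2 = 6475+1/2=6475.50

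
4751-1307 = 3444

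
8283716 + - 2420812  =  5862904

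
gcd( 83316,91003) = 1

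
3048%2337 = 711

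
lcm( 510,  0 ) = 0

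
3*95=285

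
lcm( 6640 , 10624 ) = 53120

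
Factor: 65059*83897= 5458254923= 11^1*17^1* 29^1*43^1*89^1*263^1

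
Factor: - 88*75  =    -  6600 = - 2^3*3^1*5^2 * 11^1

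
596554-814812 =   -  218258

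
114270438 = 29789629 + 84480809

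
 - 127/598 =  - 127/598 = - 0.21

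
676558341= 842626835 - 166068494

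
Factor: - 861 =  - 3^1 *7^1*41^1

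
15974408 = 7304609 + 8669799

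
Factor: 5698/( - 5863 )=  - 2^1*7^1 * 13^( - 1 ) * 37^1*41^( - 1 ) = - 518/533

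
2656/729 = 2656/729=3.64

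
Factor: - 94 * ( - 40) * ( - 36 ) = -135360= - 2^6 * 3^2* 5^1*47^1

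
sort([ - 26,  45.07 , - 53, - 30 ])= [-53, - 30, - 26, 45.07]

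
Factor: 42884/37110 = 2^1 * 3^( - 1)*5^( - 1 )*71^1*151^1*1237^( - 1) = 21442/18555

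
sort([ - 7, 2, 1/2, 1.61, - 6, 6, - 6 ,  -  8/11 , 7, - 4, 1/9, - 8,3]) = [ - 8 , - 7, - 6, - 6, - 4, - 8/11, 1/9, 1/2,1.61, 2,  3, 6, 7]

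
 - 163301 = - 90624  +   - 72677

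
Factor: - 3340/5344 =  - 2^( - 3 ) * 5^1 = - 5/8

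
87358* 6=524148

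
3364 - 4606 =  - 1242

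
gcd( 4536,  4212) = 324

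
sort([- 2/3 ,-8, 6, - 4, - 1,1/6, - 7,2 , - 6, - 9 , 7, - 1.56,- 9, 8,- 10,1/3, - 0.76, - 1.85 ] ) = [ - 10, - 9,-9,-8, - 7, - 6, - 4, - 1.85, - 1.56, - 1,  -  0.76, - 2/3, 1/6,1/3,2,6, 7,8]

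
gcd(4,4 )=4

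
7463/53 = 7463/53 = 140.81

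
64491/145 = 64491/145= 444.77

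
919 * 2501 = 2298419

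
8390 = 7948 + 442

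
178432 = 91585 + 86847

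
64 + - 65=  - 1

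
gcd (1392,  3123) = 3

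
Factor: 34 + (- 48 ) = - 2^1*7^1 = - 14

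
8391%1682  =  1663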